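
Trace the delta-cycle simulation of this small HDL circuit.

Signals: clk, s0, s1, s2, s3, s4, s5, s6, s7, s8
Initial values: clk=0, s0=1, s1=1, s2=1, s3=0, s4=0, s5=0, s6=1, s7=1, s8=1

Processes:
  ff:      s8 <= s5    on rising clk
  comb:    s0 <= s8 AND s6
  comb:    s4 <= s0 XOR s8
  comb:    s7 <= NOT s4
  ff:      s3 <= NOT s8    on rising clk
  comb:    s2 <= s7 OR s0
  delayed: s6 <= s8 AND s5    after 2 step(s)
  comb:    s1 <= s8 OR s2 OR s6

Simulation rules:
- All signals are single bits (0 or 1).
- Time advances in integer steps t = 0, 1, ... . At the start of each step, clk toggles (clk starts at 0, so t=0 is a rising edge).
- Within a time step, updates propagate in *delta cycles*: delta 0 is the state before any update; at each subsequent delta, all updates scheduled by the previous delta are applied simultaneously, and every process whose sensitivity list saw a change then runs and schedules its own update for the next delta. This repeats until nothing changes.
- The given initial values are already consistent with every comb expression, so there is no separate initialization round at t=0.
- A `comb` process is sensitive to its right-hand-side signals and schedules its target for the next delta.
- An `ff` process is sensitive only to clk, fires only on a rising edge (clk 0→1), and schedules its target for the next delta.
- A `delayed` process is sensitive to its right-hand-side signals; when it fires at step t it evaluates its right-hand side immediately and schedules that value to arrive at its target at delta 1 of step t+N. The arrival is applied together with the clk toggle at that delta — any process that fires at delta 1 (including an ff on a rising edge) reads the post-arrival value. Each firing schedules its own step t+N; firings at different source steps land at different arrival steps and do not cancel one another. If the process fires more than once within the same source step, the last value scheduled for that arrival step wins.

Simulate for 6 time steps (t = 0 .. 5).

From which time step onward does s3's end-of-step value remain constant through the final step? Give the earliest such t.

2

[bits: s3,s0,clk,s1,s7,s4,s8,s6,s5,s2]
t=0: Δ0=0101101101 Δ1=0111101101 Δ2=0111100101 Δ3=0011110101 Δ4=0011000101 Δ5=0011100100 Δ6=0011100101 | 6Δ
t=1: Δ0=0011100101 Δ1=0001100101 | 1Δ
t=2: Δ0=0001100101 Δ1=0011100001 Δ2=1011100001 | 2Δ
t=3: Δ0=1011100001 Δ1=1001100001 | 1Δ
t=4: Δ0=1001100001 Δ1=1011100001 | 1Δ
t=5: Δ0=1011100001 Δ1=1001100001 | 1Δ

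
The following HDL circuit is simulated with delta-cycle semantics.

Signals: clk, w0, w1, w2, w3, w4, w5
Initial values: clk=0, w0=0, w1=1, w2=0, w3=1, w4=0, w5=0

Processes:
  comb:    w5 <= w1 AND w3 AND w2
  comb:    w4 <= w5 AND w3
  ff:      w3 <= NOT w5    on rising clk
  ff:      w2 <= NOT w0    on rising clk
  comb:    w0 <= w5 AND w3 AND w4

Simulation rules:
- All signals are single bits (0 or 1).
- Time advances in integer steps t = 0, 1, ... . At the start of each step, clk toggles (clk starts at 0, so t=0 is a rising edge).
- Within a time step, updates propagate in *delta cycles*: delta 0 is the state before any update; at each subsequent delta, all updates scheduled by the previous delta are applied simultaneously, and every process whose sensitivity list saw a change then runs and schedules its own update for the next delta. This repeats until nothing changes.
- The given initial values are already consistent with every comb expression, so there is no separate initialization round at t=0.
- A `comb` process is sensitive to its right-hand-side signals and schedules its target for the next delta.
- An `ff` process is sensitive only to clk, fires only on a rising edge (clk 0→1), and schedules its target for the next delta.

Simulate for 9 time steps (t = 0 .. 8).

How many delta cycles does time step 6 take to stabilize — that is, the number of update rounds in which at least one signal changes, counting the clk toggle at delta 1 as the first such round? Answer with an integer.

3

[bits: w0,w4,w5,w2,w3,w1,clk]
t=0: Δ0=0000110 Δ1=0000111 Δ2=0001111 Δ3=0011111 Δ4=0111111 Δ5=1111111 | 5Δ
t=1: Δ0=1111111 Δ1=1111110 | 1Δ
t=2: Δ0=1111110 Δ1=1111111 Δ2=1110011 Δ3=0000011 | 3Δ
t=3: Δ0=0000011 Δ1=0000010 | 1Δ
t=4: Δ0=0000010 Δ1=0000011 Δ2=0001111 Δ3=0011111 Δ4=0111111 Δ5=1111111 | 5Δ
t=5: Δ0=1111111 Δ1=1111110 | 1Δ
t=6: Δ0=1111110 Δ1=1111111 Δ2=1110011 Δ3=0000011 | 3Δ
t=7: Δ0=0000011 Δ1=0000010 | 1Δ
t=8: Δ0=0000010 Δ1=0000011 Δ2=0001111 Δ3=0011111 Δ4=0111111 Δ5=1111111 | 5Δ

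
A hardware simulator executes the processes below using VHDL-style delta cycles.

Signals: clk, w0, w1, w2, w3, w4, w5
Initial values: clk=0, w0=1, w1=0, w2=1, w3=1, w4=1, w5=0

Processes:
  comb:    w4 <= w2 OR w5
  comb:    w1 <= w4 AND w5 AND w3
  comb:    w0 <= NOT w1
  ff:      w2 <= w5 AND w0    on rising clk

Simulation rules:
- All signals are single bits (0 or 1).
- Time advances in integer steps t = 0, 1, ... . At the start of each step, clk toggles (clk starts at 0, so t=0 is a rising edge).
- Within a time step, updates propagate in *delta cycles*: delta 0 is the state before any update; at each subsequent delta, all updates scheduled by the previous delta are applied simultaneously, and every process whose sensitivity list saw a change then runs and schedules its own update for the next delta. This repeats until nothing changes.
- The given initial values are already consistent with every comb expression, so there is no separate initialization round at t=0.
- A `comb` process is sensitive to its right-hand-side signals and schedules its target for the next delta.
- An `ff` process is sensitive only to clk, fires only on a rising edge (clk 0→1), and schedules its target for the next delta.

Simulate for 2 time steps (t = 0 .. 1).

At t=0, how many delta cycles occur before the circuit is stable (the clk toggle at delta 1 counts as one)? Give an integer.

t0.Δ0 w0=1 w4=1 w1=0 w3=1 w2=1 clk=0 w5=0
t0.Δ1 w0=1 w4=1 w1=0 w3=1 w2=1 clk=1 w5=0
t0.Δ2 w0=1 w4=1 w1=0 w3=1 w2=0 clk=1 w5=0
t0.Δ3 w0=1 w4=0 w1=0 w3=1 w2=0 clk=1 w5=0
t1.Δ0 w0=1 w4=0 w1=0 w3=1 w2=0 clk=1 w5=0
t1.Δ1 w0=1 w4=0 w1=0 w3=1 w2=0 clk=0 w5=0

3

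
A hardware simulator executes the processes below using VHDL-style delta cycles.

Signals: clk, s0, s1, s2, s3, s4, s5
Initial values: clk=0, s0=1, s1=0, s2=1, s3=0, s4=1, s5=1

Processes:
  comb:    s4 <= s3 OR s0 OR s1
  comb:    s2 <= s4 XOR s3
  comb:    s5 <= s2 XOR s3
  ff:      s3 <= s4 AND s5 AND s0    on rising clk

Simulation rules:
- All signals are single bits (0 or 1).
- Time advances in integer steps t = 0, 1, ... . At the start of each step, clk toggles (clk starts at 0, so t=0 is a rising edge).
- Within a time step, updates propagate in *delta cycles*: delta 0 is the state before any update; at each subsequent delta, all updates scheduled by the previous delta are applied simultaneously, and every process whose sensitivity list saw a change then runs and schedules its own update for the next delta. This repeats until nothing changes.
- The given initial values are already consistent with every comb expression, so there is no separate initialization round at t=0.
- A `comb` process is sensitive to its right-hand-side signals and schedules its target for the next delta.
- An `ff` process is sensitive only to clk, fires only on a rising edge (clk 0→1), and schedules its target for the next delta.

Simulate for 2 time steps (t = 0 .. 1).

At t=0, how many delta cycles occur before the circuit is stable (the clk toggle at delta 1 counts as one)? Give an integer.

4

[bits: s5,s0,s4,s1,s2,clk,s3]
t=0: Δ0=1110100 Δ1=1110110 Δ2=1110111 Δ3=0110011 Δ4=1110011 | 4Δ
t=1: Δ0=1110011 Δ1=1110001 | 1Δ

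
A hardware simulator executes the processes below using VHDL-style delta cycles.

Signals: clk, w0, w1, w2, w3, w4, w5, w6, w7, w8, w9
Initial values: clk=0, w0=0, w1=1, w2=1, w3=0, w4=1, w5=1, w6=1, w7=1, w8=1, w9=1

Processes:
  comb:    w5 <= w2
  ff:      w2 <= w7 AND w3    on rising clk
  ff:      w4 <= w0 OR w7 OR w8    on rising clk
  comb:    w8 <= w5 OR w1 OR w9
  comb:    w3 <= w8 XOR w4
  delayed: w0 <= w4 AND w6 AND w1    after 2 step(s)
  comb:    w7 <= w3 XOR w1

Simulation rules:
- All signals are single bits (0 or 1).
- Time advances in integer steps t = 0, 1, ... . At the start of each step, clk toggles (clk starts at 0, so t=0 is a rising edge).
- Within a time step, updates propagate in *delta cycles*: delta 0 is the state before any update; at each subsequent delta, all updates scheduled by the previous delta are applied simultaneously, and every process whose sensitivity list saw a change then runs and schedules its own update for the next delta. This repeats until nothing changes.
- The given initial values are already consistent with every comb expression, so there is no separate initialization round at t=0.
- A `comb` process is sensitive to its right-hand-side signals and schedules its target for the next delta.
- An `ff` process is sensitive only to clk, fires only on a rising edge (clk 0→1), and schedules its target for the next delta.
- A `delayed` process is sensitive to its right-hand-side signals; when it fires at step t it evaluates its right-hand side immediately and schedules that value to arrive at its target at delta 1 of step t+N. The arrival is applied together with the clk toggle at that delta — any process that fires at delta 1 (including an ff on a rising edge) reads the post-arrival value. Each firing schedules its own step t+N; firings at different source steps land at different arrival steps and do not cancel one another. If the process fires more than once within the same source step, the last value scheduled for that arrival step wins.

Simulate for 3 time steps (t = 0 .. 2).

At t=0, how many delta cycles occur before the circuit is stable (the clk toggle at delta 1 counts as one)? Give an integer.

t0.Δ0 w0=0 w5=1 w6=1 w2=1 w7=1 w8=1 w1=1 w3=0 w9=1 clk=0 w4=1
t0.Δ1 w0=0 w5=1 w6=1 w2=1 w7=1 w8=1 w1=1 w3=0 w9=1 clk=1 w4=1
t0.Δ2 w0=0 w5=1 w6=1 w2=0 w7=1 w8=1 w1=1 w3=0 w9=1 clk=1 w4=1
t0.Δ3 w0=0 w5=0 w6=1 w2=0 w7=1 w8=1 w1=1 w3=0 w9=1 clk=1 w4=1
t1.Δ0 w0=0 w5=0 w6=1 w2=0 w7=1 w8=1 w1=1 w3=0 w9=1 clk=1 w4=1
t1.Δ1 w0=0 w5=0 w6=1 w2=0 w7=1 w8=1 w1=1 w3=0 w9=1 clk=0 w4=1
t2.Δ0 w0=0 w5=0 w6=1 w2=0 w7=1 w8=1 w1=1 w3=0 w9=1 clk=0 w4=1
t2.Δ1 w0=0 w5=0 w6=1 w2=0 w7=1 w8=1 w1=1 w3=0 w9=1 clk=1 w4=1

3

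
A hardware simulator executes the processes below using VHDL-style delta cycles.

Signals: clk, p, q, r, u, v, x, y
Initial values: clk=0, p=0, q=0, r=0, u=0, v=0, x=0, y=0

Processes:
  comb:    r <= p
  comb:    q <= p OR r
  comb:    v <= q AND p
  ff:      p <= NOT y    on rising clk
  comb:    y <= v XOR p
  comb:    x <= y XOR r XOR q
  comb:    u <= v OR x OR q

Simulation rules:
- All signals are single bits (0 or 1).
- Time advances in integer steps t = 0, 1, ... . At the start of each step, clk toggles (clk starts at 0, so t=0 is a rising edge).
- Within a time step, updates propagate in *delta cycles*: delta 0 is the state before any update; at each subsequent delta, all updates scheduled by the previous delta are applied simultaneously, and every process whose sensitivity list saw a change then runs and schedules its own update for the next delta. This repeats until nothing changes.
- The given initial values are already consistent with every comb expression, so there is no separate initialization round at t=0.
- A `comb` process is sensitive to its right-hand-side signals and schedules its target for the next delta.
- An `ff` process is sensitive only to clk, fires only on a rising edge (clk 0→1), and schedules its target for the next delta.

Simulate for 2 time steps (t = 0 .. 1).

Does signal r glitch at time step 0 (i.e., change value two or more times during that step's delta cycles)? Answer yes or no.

t0.Δ0 u=0 v=0 y=0 clk=0 p=0 q=0 r=0 x=0
t0.Δ1 u=0 v=0 y=0 clk=1 p=0 q=0 r=0 x=0
t0.Δ2 u=0 v=0 y=0 clk=1 p=1 q=0 r=0 x=0
t0.Δ3 u=0 v=0 y=1 clk=1 p=1 q=1 r=1 x=0
t0.Δ4 u=1 v=1 y=1 clk=1 p=1 q=1 r=1 x=1
t0.Δ5 u=1 v=1 y=0 clk=1 p=1 q=1 r=1 x=1
t0.Δ6 u=1 v=1 y=0 clk=1 p=1 q=1 r=1 x=0
t1.Δ0 u=1 v=1 y=0 clk=1 p=1 q=1 r=1 x=0
t1.Δ1 u=1 v=1 y=0 clk=0 p=1 q=1 r=1 x=0

no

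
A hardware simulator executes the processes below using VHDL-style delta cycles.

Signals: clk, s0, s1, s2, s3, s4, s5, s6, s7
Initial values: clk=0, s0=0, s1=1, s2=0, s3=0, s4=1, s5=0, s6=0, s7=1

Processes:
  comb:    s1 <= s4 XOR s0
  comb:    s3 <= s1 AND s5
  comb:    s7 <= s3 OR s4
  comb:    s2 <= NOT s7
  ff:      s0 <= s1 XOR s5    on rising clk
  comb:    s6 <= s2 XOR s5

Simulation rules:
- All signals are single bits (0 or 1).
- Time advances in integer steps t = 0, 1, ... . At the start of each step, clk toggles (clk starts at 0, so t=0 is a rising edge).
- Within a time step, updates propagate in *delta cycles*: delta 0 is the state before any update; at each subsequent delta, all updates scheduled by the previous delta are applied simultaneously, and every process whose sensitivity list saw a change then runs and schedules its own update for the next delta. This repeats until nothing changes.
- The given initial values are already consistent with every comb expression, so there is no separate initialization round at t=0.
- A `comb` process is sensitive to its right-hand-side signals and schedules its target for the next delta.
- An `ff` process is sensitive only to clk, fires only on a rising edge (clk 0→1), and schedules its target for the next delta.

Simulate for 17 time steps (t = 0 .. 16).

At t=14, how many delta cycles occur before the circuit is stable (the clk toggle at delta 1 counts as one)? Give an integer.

t=0 Δ0: s7=1 s4=1 s5=0 s1=1 s3=0 clk=0 s0=0 s6=0 s2=0
  Δ1: clk:0→1
  Δ2: s0:0→1
  Δ3: s1:1→0
  (3Δ to stable)
t=1 Δ0: s7=1 s4=1 s5=0 s1=0 s3=0 clk=1 s0=1 s6=0 s2=0
  Δ1: clk:1→0
  (1Δ to stable)
t=2 Δ0: s7=1 s4=1 s5=0 s1=0 s3=0 clk=0 s0=1 s6=0 s2=0
  Δ1: clk:0→1
  Δ2: s0:1→0
  Δ3: s1:0→1
  (3Δ to stable)
t=3 Δ0: s7=1 s4=1 s5=0 s1=1 s3=0 clk=1 s0=0 s6=0 s2=0
  Δ1: clk:1→0
  (1Δ to stable)
t=4 Δ0: s7=1 s4=1 s5=0 s1=1 s3=0 clk=0 s0=0 s6=0 s2=0
  Δ1: clk:0→1
  Δ2: s0:0→1
  Δ3: s1:1→0
  (3Δ to stable)
t=5 Δ0: s7=1 s4=1 s5=0 s1=0 s3=0 clk=1 s0=1 s6=0 s2=0
  Δ1: clk:1→0
  (1Δ to stable)
t=6 Δ0: s7=1 s4=1 s5=0 s1=0 s3=0 clk=0 s0=1 s6=0 s2=0
  Δ1: clk:0→1
  Δ2: s0:1→0
  Δ3: s1:0→1
  (3Δ to stable)
t=7 Δ0: s7=1 s4=1 s5=0 s1=1 s3=0 clk=1 s0=0 s6=0 s2=0
  Δ1: clk:1→0
  (1Δ to stable)
t=8 Δ0: s7=1 s4=1 s5=0 s1=1 s3=0 clk=0 s0=0 s6=0 s2=0
  Δ1: clk:0→1
  Δ2: s0:0→1
  Δ3: s1:1→0
  (3Δ to stable)
t=9 Δ0: s7=1 s4=1 s5=0 s1=0 s3=0 clk=1 s0=1 s6=0 s2=0
  Δ1: clk:1→0
  (1Δ to stable)
t=10 Δ0: s7=1 s4=1 s5=0 s1=0 s3=0 clk=0 s0=1 s6=0 s2=0
  Δ1: clk:0→1
  Δ2: s0:1→0
  Δ3: s1:0→1
  (3Δ to stable)
t=11 Δ0: s7=1 s4=1 s5=0 s1=1 s3=0 clk=1 s0=0 s6=0 s2=0
  Δ1: clk:1→0
  (1Δ to stable)
t=12 Δ0: s7=1 s4=1 s5=0 s1=1 s3=0 clk=0 s0=0 s6=0 s2=0
  Δ1: clk:0→1
  Δ2: s0:0→1
  Δ3: s1:1→0
  (3Δ to stable)
t=13 Δ0: s7=1 s4=1 s5=0 s1=0 s3=0 clk=1 s0=1 s6=0 s2=0
  Δ1: clk:1→0
  (1Δ to stable)
t=14 Δ0: s7=1 s4=1 s5=0 s1=0 s3=0 clk=0 s0=1 s6=0 s2=0
  Δ1: clk:0→1
  Δ2: s0:1→0
  Δ3: s1:0→1
  (3Δ to stable)
t=15 Δ0: s7=1 s4=1 s5=0 s1=1 s3=0 clk=1 s0=0 s6=0 s2=0
  Δ1: clk:1→0
  (1Δ to stable)
t=16 Δ0: s7=1 s4=1 s5=0 s1=1 s3=0 clk=0 s0=0 s6=0 s2=0
  Δ1: clk:0→1
  Δ2: s0:0→1
  Δ3: s1:1→0
  (3Δ to stable)

3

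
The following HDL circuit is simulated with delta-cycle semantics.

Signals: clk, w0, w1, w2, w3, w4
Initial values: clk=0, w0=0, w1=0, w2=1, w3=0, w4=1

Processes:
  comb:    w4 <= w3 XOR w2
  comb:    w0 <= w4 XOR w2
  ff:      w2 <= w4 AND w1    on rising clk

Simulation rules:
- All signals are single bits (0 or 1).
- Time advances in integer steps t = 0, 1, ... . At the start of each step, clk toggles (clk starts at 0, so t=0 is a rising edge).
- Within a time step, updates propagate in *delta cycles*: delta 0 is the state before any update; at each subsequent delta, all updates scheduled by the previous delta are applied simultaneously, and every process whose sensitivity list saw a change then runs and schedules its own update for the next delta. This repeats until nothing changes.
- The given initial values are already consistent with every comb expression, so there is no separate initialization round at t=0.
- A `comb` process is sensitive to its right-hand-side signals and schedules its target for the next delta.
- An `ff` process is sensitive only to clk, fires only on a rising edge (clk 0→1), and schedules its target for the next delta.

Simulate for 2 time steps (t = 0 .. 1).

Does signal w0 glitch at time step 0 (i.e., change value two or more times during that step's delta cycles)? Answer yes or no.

yes

t=0 Δ0: w3=0 w4=1 w0=0 clk=0 w1=0 w2=1
  Δ1: clk:0→1
  Δ2: w2:1→0
  Δ3: w4:1→0, w0:0→1
  Δ4: w0:1→0
  (4Δ to stable)
t=1 Δ0: w3=0 w4=0 w0=0 clk=1 w1=0 w2=0
  Δ1: clk:1→0
  (1Δ to stable)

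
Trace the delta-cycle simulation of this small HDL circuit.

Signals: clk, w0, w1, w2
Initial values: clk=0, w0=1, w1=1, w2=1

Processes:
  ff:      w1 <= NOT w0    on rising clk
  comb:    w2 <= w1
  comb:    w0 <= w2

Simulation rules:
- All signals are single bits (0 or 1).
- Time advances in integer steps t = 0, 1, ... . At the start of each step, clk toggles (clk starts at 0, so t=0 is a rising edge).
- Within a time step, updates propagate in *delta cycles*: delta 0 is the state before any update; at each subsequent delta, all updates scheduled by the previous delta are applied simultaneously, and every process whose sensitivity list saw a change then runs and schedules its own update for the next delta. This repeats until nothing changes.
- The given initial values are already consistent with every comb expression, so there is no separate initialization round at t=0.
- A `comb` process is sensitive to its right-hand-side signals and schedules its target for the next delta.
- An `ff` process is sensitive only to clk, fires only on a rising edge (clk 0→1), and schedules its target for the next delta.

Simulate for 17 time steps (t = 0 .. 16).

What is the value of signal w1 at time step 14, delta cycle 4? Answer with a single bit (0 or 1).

1

[bits: w1,w2,clk,w0]
t=0: Δ0=1101 Δ1=1111 Δ2=0111 Δ3=0011 Δ4=0010 | 4Δ
t=1: Δ0=0010 Δ1=0000 | 1Δ
t=2: Δ0=0000 Δ1=0010 Δ2=1010 Δ3=1110 Δ4=1111 | 4Δ
t=3: Δ0=1111 Δ1=1101 | 1Δ
t=4: Δ0=1101 Δ1=1111 Δ2=0111 Δ3=0011 Δ4=0010 | 4Δ
t=5: Δ0=0010 Δ1=0000 | 1Δ
t=6: Δ0=0000 Δ1=0010 Δ2=1010 Δ3=1110 Δ4=1111 | 4Δ
t=7: Δ0=1111 Δ1=1101 | 1Δ
t=8: Δ0=1101 Δ1=1111 Δ2=0111 Δ3=0011 Δ4=0010 | 4Δ
t=9: Δ0=0010 Δ1=0000 | 1Δ
t=10: Δ0=0000 Δ1=0010 Δ2=1010 Δ3=1110 Δ4=1111 | 4Δ
t=11: Δ0=1111 Δ1=1101 | 1Δ
t=12: Δ0=1101 Δ1=1111 Δ2=0111 Δ3=0011 Δ4=0010 | 4Δ
t=13: Δ0=0010 Δ1=0000 | 1Δ
t=14: Δ0=0000 Δ1=0010 Δ2=1010 Δ3=1110 Δ4=1111 | 4Δ
t=15: Δ0=1111 Δ1=1101 | 1Δ
t=16: Δ0=1101 Δ1=1111 Δ2=0111 Δ3=0011 Δ4=0010 | 4Δ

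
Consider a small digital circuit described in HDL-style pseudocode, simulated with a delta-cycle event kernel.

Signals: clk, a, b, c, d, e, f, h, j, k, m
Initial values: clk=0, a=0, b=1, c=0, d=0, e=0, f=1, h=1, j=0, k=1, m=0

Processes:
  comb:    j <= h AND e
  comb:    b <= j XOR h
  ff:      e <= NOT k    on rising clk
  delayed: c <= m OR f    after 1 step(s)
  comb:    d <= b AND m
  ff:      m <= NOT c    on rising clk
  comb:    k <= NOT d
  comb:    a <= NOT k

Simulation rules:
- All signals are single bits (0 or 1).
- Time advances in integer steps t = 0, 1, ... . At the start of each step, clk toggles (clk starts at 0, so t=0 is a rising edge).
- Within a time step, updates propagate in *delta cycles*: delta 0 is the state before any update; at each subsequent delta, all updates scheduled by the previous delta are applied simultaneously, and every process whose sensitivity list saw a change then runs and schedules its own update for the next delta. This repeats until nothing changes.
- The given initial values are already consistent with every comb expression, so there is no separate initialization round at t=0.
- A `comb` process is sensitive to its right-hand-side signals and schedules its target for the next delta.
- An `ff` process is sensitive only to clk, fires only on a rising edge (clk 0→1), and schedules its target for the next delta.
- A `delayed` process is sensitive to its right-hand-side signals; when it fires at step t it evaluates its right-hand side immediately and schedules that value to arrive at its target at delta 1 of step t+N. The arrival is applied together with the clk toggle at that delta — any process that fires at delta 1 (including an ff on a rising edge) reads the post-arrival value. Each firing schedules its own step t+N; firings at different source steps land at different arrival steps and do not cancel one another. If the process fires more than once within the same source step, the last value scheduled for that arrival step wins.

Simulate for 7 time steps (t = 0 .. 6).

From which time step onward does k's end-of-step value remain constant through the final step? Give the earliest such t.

[bits: a,f,d,e,j,k,m,b,h,c,clk]
t=0: Δ0=01000101100 Δ1=01000101101 Δ2=01000111101 Δ3=01100111101 Δ4=01100011101 Δ5=11100011101 | 5Δ
t=1: Δ0=11100011101 Δ1=11100011110 | 1Δ
t=2: Δ0=11100011110 Δ1=11100011111 Δ2=11110001111 Δ3=11011001111 Δ4=11011100111 Δ5=01011100111 | 5Δ
t=3: Δ0=01011100111 Δ1=01011100110 | 1Δ
t=4: Δ0=01011100110 Δ1=01011100111 Δ2=01001100111 Δ3=01000100111 Δ4=01000101111 | 4Δ
t=5: Δ0=01000101111 Δ1=01000101110 | 1Δ
t=6: Δ0=01000101110 Δ1=01000101111 | 1Δ

2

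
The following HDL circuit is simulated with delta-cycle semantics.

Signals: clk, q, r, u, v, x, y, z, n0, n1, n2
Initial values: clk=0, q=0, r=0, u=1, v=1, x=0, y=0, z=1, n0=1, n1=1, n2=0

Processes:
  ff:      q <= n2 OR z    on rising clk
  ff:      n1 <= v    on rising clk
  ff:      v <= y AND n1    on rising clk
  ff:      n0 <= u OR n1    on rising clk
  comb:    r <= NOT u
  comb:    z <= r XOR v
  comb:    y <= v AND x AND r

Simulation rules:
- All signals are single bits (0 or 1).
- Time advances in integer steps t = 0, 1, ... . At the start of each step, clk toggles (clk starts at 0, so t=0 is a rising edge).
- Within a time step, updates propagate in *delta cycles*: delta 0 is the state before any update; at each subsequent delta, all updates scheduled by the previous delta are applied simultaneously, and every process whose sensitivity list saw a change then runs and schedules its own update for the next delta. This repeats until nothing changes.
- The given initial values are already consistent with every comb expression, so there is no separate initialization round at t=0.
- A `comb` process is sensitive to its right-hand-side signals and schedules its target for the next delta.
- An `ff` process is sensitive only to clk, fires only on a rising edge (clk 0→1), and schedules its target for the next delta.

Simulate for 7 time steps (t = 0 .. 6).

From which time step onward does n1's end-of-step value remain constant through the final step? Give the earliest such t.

[bits: q,z,x,y,n2,n0,n1,u,v,r,clk]
t=0: Δ0=01000111100 Δ1=01000111101 Δ2=11000111001 Δ3=10000111001 | 3Δ
t=1: Δ0=10000111001 Δ1=10000111000 | 1Δ
t=2: Δ0=10000111000 Δ1=10000111001 Δ2=00000101001 | 2Δ
t=3: Δ0=00000101001 Δ1=00000101000 | 1Δ
t=4: Δ0=00000101000 Δ1=00000101001 | 1Δ
t=5: Δ0=00000101001 Δ1=00000101000 | 1Δ
t=6: Δ0=00000101000 Δ1=00000101001 | 1Δ

2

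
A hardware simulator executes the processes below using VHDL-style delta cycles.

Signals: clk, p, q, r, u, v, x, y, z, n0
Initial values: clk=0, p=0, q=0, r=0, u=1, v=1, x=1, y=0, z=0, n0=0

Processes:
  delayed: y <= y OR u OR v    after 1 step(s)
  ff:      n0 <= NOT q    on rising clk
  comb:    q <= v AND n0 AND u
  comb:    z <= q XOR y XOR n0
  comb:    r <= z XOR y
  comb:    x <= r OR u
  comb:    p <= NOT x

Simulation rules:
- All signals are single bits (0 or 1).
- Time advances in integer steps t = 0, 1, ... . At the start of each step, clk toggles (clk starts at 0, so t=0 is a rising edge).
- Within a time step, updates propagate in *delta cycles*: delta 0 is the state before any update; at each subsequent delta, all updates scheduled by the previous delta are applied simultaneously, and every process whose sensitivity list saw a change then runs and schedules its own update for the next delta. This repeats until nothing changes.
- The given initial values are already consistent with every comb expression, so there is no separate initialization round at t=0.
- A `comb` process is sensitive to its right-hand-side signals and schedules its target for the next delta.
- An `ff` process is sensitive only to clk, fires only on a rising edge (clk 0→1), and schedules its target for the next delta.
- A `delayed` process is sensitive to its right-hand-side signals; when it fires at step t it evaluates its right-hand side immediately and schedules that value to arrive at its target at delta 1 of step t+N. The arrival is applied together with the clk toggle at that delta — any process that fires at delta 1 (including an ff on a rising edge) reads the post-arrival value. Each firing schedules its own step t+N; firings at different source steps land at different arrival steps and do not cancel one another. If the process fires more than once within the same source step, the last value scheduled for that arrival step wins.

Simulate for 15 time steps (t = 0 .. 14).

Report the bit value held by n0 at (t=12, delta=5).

t0.Δ0 z=0 v=1 y=0 x=1 q=0 clk=0 r=0 p=0 u=1 n0=0
t0.Δ1 z=0 v=1 y=0 x=1 q=0 clk=1 r=0 p=0 u=1 n0=0
t0.Δ2 z=0 v=1 y=0 x=1 q=0 clk=1 r=0 p=0 u=1 n0=1
t0.Δ3 z=1 v=1 y=0 x=1 q=1 clk=1 r=0 p=0 u=1 n0=1
t0.Δ4 z=0 v=1 y=0 x=1 q=1 clk=1 r=1 p=0 u=1 n0=1
t0.Δ5 z=0 v=1 y=0 x=1 q=1 clk=1 r=0 p=0 u=1 n0=1
t1.Δ0 z=0 v=1 y=0 x=1 q=1 clk=1 r=0 p=0 u=1 n0=1
t1.Δ1 z=0 v=1 y=0 x=1 q=1 clk=0 r=0 p=0 u=1 n0=1
t2.Δ0 z=0 v=1 y=0 x=1 q=1 clk=0 r=0 p=0 u=1 n0=1
t2.Δ1 z=0 v=1 y=0 x=1 q=1 clk=1 r=0 p=0 u=1 n0=1
t2.Δ2 z=0 v=1 y=0 x=1 q=1 clk=1 r=0 p=0 u=1 n0=0
t2.Δ3 z=1 v=1 y=0 x=1 q=0 clk=1 r=0 p=0 u=1 n0=0
t2.Δ4 z=0 v=1 y=0 x=1 q=0 clk=1 r=1 p=0 u=1 n0=0
t2.Δ5 z=0 v=1 y=0 x=1 q=0 clk=1 r=0 p=0 u=1 n0=0
t3.Δ0 z=0 v=1 y=0 x=1 q=0 clk=1 r=0 p=0 u=1 n0=0
t3.Δ1 z=0 v=1 y=0 x=1 q=0 clk=0 r=0 p=0 u=1 n0=0
t4.Δ0 z=0 v=1 y=0 x=1 q=0 clk=0 r=0 p=0 u=1 n0=0
t4.Δ1 z=0 v=1 y=0 x=1 q=0 clk=1 r=0 p=0 u=1 n0=0
t4.Δ2 z=0 v=1 y=0 x=1 q=0 clk=1 r=0 p=0 u=1 n0=1
t4.Δ3 z=1 v=1 y=0 x=1 q=1 clk=1 r=0 p=0 u=1 n0=1
t4.Δ4 z=0 v=1 y=0 x=1 q=1 clk=1 r=1 p=0 u=1 n0=1
t4.Δ5 z=0 v=1 y=0 x=1 q=1 clk=1 r=0 p=0 u=1 n0=1
t5.Δ0 z=0 v=1 y=0 x=1 q=1 clk=1 r=0 p=0 u=1 n0=1
t5.Δ1 z=0 v=1 y=0 x=1 q=1 clk=0 r=0 p=0 u=1 n0=1
t6.Δ0 z=0 v=1 y=0 x=1 q=1 clk=0 r=0 p=0 u=1 n0=1
t6.Δ1 z=0 v=1 y=0 x=1 q=1 clk=1 r=0 p=0 u=1 n0=1
t6.Δ2 z=0 v=1 y=0 x=1 q=1 clk=1 r=0 p=0 u=1 n0=0
t6.Δ3 z=1 v=1 y=0 x=1 q=0 clk=1 r=0 p=0 u=1 n0=0
t6.Δ4 z=0 v=1 y=0 x=1 q=0 clk=1 r=1 p=0 u=1 n0=0
t6.Δ5 z=0 v=1 y=0 x=1 q=0 clk=1 r=0 p=0 u=1 n0=0
t7.Δ0 z=0 v=1 y=0 x=1 q=0 clk=1 r=0 p=0 u=1 n0=0
t7.Δ1 z=0 v=1 y=0 x=1 q=0 clk=0 r=0 p=0 u=1 n0=0
t8.Δ0 z=0 v=1 y=0 x=1 q=0 clk=0 r=0 p=0 u=1 n0=0
t8.Δ1 z=0 v=1 y=0 x=1 q=0 clk=1 r=0 p=0 u=1 n0=0
t8.Δ2 z=0 v=1 y=0 x=1 q=0 clk=1 r=0 p=0 u=1 n0=1
t8.Δ3 z=1 v=1 y=0 x=1 q=1 clk=1 r=0 p=0 u=1 n0=1
t8.Δ4 z=0 v=1 y=0 x=1 q=1 clk=1 r=1 p=0 u=1 n0=1
t8.Δ5 z=0 v=1 y=0 x=1 q=1 clk=1 r=0 p=0 u=1 n0=1
t9.Δ0 z=0 v=1 y=0 x=1 q=1 clk=1 r=0 p=0 u=1 n0=1
t9.Δ1 z=0 v=1 y=0 x=1 q=1 clk=0 r=0 p=0 u=1 n0=1
t10.Δ0 z=0 v=1 y=0 x=1 q=1 clk=0 r=0 p=0 u=1 n0=1
t10.Δ1 z=0 v=1 y=0 x=1 q=1 clk=1 r=0 p=0 u=1 n0=1
t10.Δ2 z=0 v=1 y=0 x=1 q=1 clk=1 r=0 p=0 u=1 n0=0
t10.Δ3 z=1 v=1 y=0 x=1 q=0 clk=1 r=0 p=0 u=1 n0=0
t10.Δ4 z=0 v=1 y=0 x=1 q=0 clk=1 r=1 p=0 u=1 n0=0
t10.Δ5 z=0 v=1 y=0 x=1 q=0 clk=1 r=0 p=0 u=1 n0=0
t11.Δ0 z=0 v=1 y=0 x=1 q=0 clk=1 r=0 p=0 u=1 n0=0
t11.Δ1 z=0 v=1 y=0 x=1 q=0 clk=0 r=0 p=0 u=1 n0=0
t12.Δ0 z=0 v=1 y=0 x=1 q=0 clk=0 r=0 p=0 u=1 n0=0
t12.Δ1 z=0 v=1 y=0 x=1 q=0 clk=1 r=0 p=0 u=1 n0=0
t12.Δ2 z=0 v=1 y=0 x=1 q=0 clk=1 r=0 p=0 u=1 n0=1
t12.Δ3 z=1 v=1 y=0 x=1 q=1 clk=1 r=0 p=0 u=1 n0=1
t12.Δ4 z=0 v=1 y=0 x=1 q=1 clk=1 r=1 p=0 u=1 n0=1
t12.Δ5 z=0 v=1 y=0 x=1 q=1 clk=1 r=0 p=0 u=1 n0=1
t13.Δ0 z=0 v=1 y=0 x=1 q=1 clk=1 r=0 p=0 u=1 n0=1
t13.Δ1 z=0 v=1 y=0 x=1 q=1 clk=0 r=0 p=0 u=1 n0=1
t14.Δ0 z=0 v=1 y=0 x=1 q=1 clk=0 r=0 p=0 u=1 n0=1
t14.Δ1 z=0 v=1 y=0 x=1 q=1 clk=1 r=0 p=0 u=1 n0=1
t14.Δ2 z=0 v=1 y=0 x=1 q=1 clk=1 r=0 p=0 u=1 n0=0
t14.Δ3 z=1 v=1 y=0 x=1 q=0 clk=1 r=0 p=0 u=1 n0=0
t14.Δ4 z=0 v=1 y=0 x=1 q=0 clk=1 r=1 p=0 u=1 n0=0
t14.Δ5 z=0 v=1 y=0 x=1 q=0 clk=1 r=0 p=0 u=1 n0=0

1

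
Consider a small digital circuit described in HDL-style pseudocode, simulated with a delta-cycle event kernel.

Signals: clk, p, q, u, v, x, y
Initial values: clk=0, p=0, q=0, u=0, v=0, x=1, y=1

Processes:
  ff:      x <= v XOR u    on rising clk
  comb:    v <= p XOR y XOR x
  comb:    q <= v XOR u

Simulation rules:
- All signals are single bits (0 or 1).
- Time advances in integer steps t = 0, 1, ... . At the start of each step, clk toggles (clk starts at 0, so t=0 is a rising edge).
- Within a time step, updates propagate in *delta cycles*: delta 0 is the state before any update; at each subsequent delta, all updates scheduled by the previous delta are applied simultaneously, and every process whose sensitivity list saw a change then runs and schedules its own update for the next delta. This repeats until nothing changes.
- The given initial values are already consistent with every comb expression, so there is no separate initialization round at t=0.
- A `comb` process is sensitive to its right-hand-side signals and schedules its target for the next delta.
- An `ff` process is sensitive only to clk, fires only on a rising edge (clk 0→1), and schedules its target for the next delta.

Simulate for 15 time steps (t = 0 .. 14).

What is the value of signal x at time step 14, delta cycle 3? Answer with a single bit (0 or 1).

1

t0.Δ0 q=0 v=0 u=0 p=0 clk=0 y=1 x=1
t0.Δ1 q=0 v=0 u=0 p=0 clk=1 y=1 x=1
t0.Δ2 q=0 v=0 u=0 p=0 clk=1 y=1 x=0
t0.Δ3 q=0 v=1 u=0 p=0 clk=1 y=1 x=0
t0.Δ4 q=1 v=1 u=0 p=0 clk=1 y=1 x=0
t1.Δ0 q=1 v=1 u=0 p=0 clk=1 y=1 x=0
t1.Δ1 q=1 v=1 u=0 p=0 clk=0 y=1 x=0
t2.Δ0 q=1 v=1 u=0 p=0 clk=0 y=1 x=0
t2.Δ1 q=1 v=1 u=0 p=0 clk=1 y=1 x=0
t2.Δ2 q=1 v=1 u=0 p=0 clk=1 y=1 x=1
t2.Δ3 q=1 v=0 u=0 p=0 clk=1 y=1 x=1
t2.Δ4 q=0 v=0 u=0 p=0 clk=1 y=1 x=1
t3.Δ0 q=0 v=0 u=0 p=0 clk=1 y=1 x=1
t3.Δ1 q=0 v=0 u=0 p=0 clk=0 y=1 x=1
t4.Δ0 q=0 v=0 u=0 p=0 clk=0 y=1 x=1
t4.Δ1 q=0 v=0 u=0 p=0 clk=1 y=1 x=1
t4.Δ2 q=0 v=0 u=0 p=0 clk=1 y=1 x=0
t4.Δ3 q=0 v=1 u=0 p=0 clk=1 y=1 x=0
t4.Δ4 q=1 v=1 u=0 p=0 clk=1 y=1 x=0
t5.Δ0 q=1 v=1 u=0 p=0 clk=1 y=1 x=0
t5.Δ1 q=1 v=1 u=0 p=0 clk=0 y=1 x=0
t6.Δ0 q=1 v=1 u=0 p=0 clk=0 y=1 x=0
t6.Δ1 q=1 v=1 u=0 p=0 clk=1 y=1 x=0
t6.Δ2 q=1 v=1 u=0 p=0 clk=1 y=1 x=1
t6.Δ3 q=1 v=0 u=0 p=0 clk=1 y=1 x=1
t6.Δ4 q=0 v=0 u=0 p=0 clk=1 y=1 x=1
t7.Δ0 q=0 v=0 u=0 p=0 clk=1 y=1 x=1
t7.Δ1 q=0 v=0 u=0 p=0 clk=0 y=1 x=1
t8.Δ0 q=0 v=0 u=0 p=0 clk=0 y=1 x=1
t8.Δ1 q=0 v=0 u=0 p=0 clk=1 y=1 x=1
t8.Δ2 q=0 v=0 u=0 p=0 clk=1 y=1 x=0
t8.Δ3 q=0 v=1 u=0 p=0 clk=1 y=1 x=0
t8.Δ4 q=1 v=1 u=0 p=0 clk=1 y=1 x=0
t9.Δ0 q=1 v=1 u=0 p=0 clk=1 y=1 x=0
t9.Δ1 q=1 v=1 u=0 p=0 clk=0 y=1 x=0
t10.Δ0 q=1 v=1 u=0 p=0 clk=0 y=1 x=0
t10.Δ1 q=1 v=1 u=0 p=0 clk=1 y=1 x=0
t10.Δ2 q=1 v=1 u=0 p=0 clk=1 y=1 x=1
t10.Δ3 q=1 v=0 u=0 p=0 clk=1 y=1 x=1
t10.Δ4 q=0 v=0 u=0 p=0 clk=1 y=1 x=1
t11.Δ0 q=0 v=0 u=0 p=0 clk=1 y=1 x=1
t11.Δ1 q=0 v=0 u=0 p=0 clk=0 y=1 x=1
t12.Δ0 q=0 v=0 u=0 p=0 clk=0 y=1 x=1
t12.Δ1 q=0 v=0 u=0 p=0 clk=1 y=1 x=1
t12.Δ2 q=0 v=0 u=0 p=0 clk=1 y=1 x=0
t12.Δ3 q=0 v=1 u=0 p=0 clk=1 y=1 x=0
t12.Δ4 q=1 v=1 u=0 p=0 clk=1 y=1 x=0
t13.Δ0 q=1 v=1 u=0 p=0 clk=1 y=1 x=0
t13.Δ1 q=1 v=1 u=0 p=0 clk=0 y=1 x=0
t14.Δ0 q=1 v=1 u=0 p=0 clk=0 y=1 x=0
t14.Δ1 q=1 v=1 u=0 p=0 clk=1 y=1 x=0
t14.Δ2 q=1 v=1 u=0 p=0 clk=1 y=1 x=1
t14.Δ3 q=1 v=0 u=0 p=0 clk=1 y=1 x=1
t14.Δ4 q=0 v=0 u=0 p=0 clk=1 y=1 x=1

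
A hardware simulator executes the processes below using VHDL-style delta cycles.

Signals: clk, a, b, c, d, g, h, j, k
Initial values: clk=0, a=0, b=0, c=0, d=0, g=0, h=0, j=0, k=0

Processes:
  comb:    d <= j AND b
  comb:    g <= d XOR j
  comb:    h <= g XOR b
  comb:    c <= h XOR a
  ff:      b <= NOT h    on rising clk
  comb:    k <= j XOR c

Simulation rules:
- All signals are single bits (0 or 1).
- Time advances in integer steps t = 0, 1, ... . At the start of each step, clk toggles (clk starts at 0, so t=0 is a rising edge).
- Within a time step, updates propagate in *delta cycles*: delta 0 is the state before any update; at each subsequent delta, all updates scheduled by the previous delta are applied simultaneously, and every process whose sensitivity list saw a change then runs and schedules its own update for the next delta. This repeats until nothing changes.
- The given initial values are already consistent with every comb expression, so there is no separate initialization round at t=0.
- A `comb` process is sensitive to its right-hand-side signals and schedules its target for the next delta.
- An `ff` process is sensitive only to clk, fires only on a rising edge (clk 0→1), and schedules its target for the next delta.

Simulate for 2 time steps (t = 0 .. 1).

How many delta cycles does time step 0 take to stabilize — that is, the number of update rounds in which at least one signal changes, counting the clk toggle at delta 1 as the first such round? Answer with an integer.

5

t0.Δ0 d=0 g=0 k=0 h=0 j=0 b=0 a=0 c=0 clk=0
t0.Δ1 d=0 g=0 k=0 h=0 j=0 b=0 a=0 c=0 clk=1
t0.Δ2 d=0 g=0 k=0 h=0 j=0 b=1 a=0 c=0 clk=1
t0.Δ3 d=0 g=0 k=0 h=1 j=0 b=1 a=0 c=0 clk=1
t0.Δ4 d=0 g=0 k=0 h=1 j=0 b=1 a=0 c=1 clk=1
t0.Δ5 d=0 g=0 k=1 h=1 j=0 b=1 a=0 c=1 clk=1
t1.Δ0 d=0 g=0 k=1 h=1 j=0 b=1 a=0 c=1 clk=1
t1.Δ1 d=0 g=0 k=1 h=1 j=0 b=1 a=0 c=1 clk=0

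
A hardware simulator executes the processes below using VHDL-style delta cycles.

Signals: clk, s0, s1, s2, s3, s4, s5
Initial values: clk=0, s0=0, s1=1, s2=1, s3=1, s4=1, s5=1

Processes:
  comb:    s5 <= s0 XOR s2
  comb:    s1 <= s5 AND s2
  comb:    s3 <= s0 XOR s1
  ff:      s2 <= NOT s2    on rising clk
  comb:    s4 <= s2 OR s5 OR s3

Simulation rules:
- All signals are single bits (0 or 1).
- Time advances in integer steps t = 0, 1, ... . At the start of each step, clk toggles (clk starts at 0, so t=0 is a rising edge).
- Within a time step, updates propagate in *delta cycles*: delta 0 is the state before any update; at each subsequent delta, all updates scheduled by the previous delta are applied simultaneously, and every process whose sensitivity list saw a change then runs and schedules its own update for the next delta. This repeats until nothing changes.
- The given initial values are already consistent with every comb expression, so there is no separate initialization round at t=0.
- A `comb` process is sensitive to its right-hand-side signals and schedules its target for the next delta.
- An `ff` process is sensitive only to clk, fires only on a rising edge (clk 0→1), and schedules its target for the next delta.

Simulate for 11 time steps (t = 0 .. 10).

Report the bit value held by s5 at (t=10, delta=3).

1

[bits: s0,s3,s2,s5,s1,s4,clk]
t=0: Δ0=0111110 Δ1=0111111 Δ2=0101111 Δ3=0100011 Δ4=0000011 Δ5=0000001 | 5Δ
t=1: Δ0=0000001 Δ1=0000000 | 1Δ
t=2: Δ0=0000000 Δ1=0000001 Δ2=0010001 Δ3=0011011 Δ4=0011111 Δ5=0111111 | 5Δ
t=3: Δ0=0111111 Δ1=0111110 | 1Δ
t=4: Δ0=0111110 Δ1=0111111 Δ2=0101111 Δ3=0100011 Δ4=0000011 Δ5=0000001 | 5Δ
t=5: Δ0=0000001 Δ1=0000000 | 1Δ
t=6: Δ0=0000000 Δ1=0000001 Δ2=0010001 Δ3=0011011 Δ4=0011111 Δ5=0111111 | 5Δ
t=7: Δ0=0111111 Δ1=0111110 | 1Δ
t=8: Δ0=0111110 Δ1=0111111 Δ2=0101111 Δ3=0100011 Δ4=0000011 Δ5=0000001 | 5Δ
t=9: Δ0=0000001 Δ1=0000000 | 1Δ
t=10: Δ0=0000000 Δ1=0000001 Δ2=0010001 Δ3=0011011 Δ4=0011111 Δ5=0111111 | 5Δ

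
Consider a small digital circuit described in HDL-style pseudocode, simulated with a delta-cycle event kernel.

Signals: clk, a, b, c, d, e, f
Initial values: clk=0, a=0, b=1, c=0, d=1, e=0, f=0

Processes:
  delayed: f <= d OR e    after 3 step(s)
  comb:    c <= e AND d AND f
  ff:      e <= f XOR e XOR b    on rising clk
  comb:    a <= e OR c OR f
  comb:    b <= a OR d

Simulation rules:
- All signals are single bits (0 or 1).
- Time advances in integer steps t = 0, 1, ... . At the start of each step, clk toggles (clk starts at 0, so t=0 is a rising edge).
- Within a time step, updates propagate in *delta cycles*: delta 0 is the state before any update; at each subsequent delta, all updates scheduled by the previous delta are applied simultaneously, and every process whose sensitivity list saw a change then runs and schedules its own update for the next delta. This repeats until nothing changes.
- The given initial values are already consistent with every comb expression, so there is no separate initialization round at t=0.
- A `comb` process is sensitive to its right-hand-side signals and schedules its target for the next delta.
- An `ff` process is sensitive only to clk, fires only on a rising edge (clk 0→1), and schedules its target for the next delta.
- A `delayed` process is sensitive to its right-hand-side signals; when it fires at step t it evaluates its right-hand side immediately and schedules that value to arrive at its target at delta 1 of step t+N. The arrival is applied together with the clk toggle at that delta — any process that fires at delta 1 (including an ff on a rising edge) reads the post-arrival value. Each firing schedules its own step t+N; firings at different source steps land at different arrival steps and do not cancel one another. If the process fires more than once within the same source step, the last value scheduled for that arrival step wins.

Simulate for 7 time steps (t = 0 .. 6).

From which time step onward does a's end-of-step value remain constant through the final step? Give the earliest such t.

3

t=0 Δ0: clk=0 c=0 e=0 a=0 d=1 f=0 b=1
  Δ1: clk:0→1
  Δ2: e:0→1
  Δ3: a:0→1
  (3Δ to stable)
t=1 Δ0: clk=1 c=0 e=1 a=1 d=1 f=0 b=1
  Δ1: clk:1→0
  (1Δ to stable)
t=2 Δ0: clk=0 c=0 e=1 a=1 d=1 f=0 b=1
  Δ1: clk:0→1
  Δ2: e:1→0
  Δ3: a:1→0
  (3Δ to stable)
t=3 Δ0: clk=1 c=0 e=0 a=0 d=1 f=0 b=1
  Δ1: clk:1→0, f:0→1
  Δ2: a:0→1
  (2Δ to stable)
t=4 Δ0: clk=0 c=0 e=0 a=1 d=1 f=1 b=1
  Δ1: clk:0→1
  (1Δ to stable)
t=5 Δ0: clk=1 c=0 e=0 a=1 d=1 f=1 b=1
  Δ1: clk:1→0
  (1Δ to stable)
t=6 Δ0: clk=0 c=0 e=0 a=1 d=1 f=1 b=1
  Δ1: clk:0→1
  (1Δ to stable)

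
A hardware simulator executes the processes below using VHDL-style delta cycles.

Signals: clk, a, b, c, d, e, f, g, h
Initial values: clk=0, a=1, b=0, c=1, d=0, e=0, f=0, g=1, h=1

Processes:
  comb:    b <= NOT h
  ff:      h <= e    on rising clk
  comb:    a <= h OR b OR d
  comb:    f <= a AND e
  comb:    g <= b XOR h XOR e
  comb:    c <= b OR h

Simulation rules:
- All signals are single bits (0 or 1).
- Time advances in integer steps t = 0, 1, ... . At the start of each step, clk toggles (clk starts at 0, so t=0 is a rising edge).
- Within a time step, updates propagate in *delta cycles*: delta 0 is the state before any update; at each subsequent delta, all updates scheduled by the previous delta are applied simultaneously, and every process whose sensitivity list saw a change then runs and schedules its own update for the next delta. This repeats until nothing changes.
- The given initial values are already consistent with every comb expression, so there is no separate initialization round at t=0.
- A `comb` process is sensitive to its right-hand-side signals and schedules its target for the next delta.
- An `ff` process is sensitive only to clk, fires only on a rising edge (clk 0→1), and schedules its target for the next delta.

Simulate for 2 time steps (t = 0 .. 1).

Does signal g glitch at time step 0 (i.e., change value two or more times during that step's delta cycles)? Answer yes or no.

[bits: d,f,c,b,h,a,g,clk,e]
t=0: Δ0=001011100 Δ1=001011110 Δ2=001001110 Δ3=000100010 Δ4=001101110 | 4Δ
t=1: Δ0=001101110 Δ1=001101100 | 1Δ

yes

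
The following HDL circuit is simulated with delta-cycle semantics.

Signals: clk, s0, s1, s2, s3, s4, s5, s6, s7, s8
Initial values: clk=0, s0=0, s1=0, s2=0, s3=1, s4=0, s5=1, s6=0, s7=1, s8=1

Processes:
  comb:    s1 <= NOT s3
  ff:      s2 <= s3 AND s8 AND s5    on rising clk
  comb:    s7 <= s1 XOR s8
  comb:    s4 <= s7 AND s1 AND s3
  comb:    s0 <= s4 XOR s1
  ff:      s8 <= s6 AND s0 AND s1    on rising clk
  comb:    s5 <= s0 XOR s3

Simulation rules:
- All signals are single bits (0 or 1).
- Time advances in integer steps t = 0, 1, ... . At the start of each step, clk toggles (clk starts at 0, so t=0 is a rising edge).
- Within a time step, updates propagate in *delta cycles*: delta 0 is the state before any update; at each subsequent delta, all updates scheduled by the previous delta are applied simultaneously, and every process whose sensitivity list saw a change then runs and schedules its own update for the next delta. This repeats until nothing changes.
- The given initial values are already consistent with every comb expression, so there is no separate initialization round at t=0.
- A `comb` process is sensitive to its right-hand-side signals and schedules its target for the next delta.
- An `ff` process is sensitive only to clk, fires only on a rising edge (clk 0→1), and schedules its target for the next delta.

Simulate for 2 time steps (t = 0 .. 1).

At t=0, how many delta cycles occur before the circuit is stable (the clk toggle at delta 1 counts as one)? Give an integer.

t0.Δ0 s4=0 s7=1 s5=1 s8=1 s0=0 s2=0 s3=1 s6=0 clk=0 s1=0
t0.Δ1 s4=0 s7=1 s5=1 s8=1 s0=0 s2=0 s3=1 s6=0 clk=1 s1=0
t0.Δ2 s4=0 s7=1 s5=1 s8=0 s0=0 s2=1 s3=1 s6=0 clk=1 s1=0
t0.Δ3 s4=0 s7=0 s5=1 s8=0 s0=0 s2=1 s3=1 s6=0 clk=1 s1=0
t1.Δ0 s4=0 s7=0 s5=1 s8=0 s0=0 s2=1 s3=1 s6=0 clk=1 s1=0
t1.Δ1 s4=0 s7=0 s5=1 s8=0 s0=0 s2=1 s3=1 s6=0 clk=0 s1=0

3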